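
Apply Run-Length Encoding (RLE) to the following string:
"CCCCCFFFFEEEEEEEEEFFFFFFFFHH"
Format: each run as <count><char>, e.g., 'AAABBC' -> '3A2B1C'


Scanning runs left to right:
  i=0: run of 'C' x 5 -> '5C'
  i=5: run of 'F' x 4 -> '4F'
  i=9: run of 'E' x 9 -> '9E'
  i=18: run of 'F' x 8 -> '8F'
  i=26: run of 'H' x 2 -> '2H'

RLE = 5C4F9E8F2H


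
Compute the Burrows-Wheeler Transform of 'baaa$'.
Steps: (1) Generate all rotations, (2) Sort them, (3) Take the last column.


Rotations (sorted):
  0: $baaa -> last char: a
  1: a$baa -> last char: a
  2: aa$ba -> last char: a
  3: aaa$b -> last char: b
  4: baaa$ -> last char: $


BWT = aaab$


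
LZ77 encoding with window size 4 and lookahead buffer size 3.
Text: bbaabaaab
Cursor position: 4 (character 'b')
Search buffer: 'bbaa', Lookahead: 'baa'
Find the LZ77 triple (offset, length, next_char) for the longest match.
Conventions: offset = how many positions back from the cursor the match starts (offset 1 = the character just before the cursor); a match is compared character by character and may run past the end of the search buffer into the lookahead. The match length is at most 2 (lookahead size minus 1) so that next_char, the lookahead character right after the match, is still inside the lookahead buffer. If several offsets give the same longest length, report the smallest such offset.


Try each offset into the search buffer:
  offset=1 (pos 3, char 'a'): match length 0
  offset=2 (pos 2, char 'a'): match length 0
  offset=3 (pos 1, char 'b'): match length 2
  offset=4 (pos 0, char 'b'): match length 1
Longest match has length 2 at offset 3.
next_char = character at position 4 + 2 = 6 -> 'a'

Best match: offset=3, length=2 (matching 'ba' starting at position 1)
LZ77 triple: (3, 2, 'a')


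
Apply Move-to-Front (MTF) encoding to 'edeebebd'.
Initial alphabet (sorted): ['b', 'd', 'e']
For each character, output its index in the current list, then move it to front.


MTF encoding:
'e': index 2 in ['b', 'd', 'e'] -> ['e', 'b', 'd']
'd': index 2 in ['e', 'b', 'd'] -> ['d', 'e', 'b']
'e': index 1 in ['d', 'e', 'b'] -> ['e', 'd', 'b']
'e': index 0 in ['e', 'd', 'b'] -> ['e', 'd', 'b']
'b': index 2 in ['e', 'd', 'b'] -> ['b', 'e', 'd']
'e': index 1 in ['b', 'e', 'd'] -> ['e', 'b', 'd']
'b': index 1 in ['e', 'b', 'd'] -> ['b', 'e', 'd']
'd': index 2 in ['b', 'e', 'd'] -> ['d', 'b', 'e']


Output: [2, 2, 1, 0, 2, 1, 1, 2]


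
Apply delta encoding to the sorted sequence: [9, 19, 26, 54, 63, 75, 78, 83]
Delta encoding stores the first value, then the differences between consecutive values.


First value: 9
Deltas:
  19 - 9 = 10
  26 - 19 = 7
  54 - 26 = 28
  63 - 54 = 9
  75 - 63 = 12
  78 - 75 = 3
  83 - 78 = 5


Delta encoded: [9, 10, 7, 28, 9, 12, 3, 5]


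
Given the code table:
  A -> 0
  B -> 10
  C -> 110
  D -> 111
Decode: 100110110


Decoding:
10 -> B
0 -> A
110 -> C
110 -> C


Result: BACC


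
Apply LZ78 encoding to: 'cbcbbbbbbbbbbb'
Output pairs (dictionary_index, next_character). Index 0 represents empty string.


LZ78 encoding steps:
Dictionary: {0: ''}
Step 1: w='' (idx 0), next='c' -> output (0, 'c'), add 'c' as idx 1
Step 2: w='' (idx 0), next='b' -> output (0, 'b'), add 'b' as idx 2
Step 3: w='c' (idx 1), next='b' -> output (1, 'b'), add 'cb' as idx 3
Step 4: w='b' (idx 2), next='b' -> output (2, 'b'), add 'bb' as idx 4
Step 5: w='bb' (idx 4), next='b' -> output (4, 'b'), add 'bbb' as idx 5
Step 6: w='bbb' (idx 5), next='b' -> output (5, 'b'), add 'bbbb' as idx 6
Step 7: w='b' (idx 2), end of input -> output (2, '')


Encoded: [(0, 'c'), (0, 'b'), (1, 'b'), (2, 'b'), (4, 'b'), (5, 'b'), (2, '')]


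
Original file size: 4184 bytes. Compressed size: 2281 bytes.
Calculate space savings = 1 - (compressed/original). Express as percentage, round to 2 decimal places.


ratio = compressed/original = 2281/4184 = 0.545172
savings = 1 - ratio = 1 - 0.545172 = 0.454828
as a percentage: 0.454828 * 100 = 45.48%

Space savings = 1 - 2281/4184 = 45.48%


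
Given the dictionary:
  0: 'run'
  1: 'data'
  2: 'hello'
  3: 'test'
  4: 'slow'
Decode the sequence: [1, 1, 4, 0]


Look up each index in the dictionary:
  1 -> 'data'
  1 -> 'data'
  4 -> 'slow'
  0 -> 'run'

Decoded: "data data slow run"


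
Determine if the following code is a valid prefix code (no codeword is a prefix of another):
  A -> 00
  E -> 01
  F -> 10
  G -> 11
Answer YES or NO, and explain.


Checking each pair (does one codeword prefix another?):
  A='00' vs E='01': no prefix
  A='00' vs F='10': no prefix
  A='00' vs G='11': no prefix
  E='01' vs A='00': no prefix
  E='01' vs F='10': no prefix
  E='01' vs G='11': no prefix
  F='10' vs A='00': no prefix
  F='10' vs E='01': no prefix
  F='10' vs G='11': no prefix
  G='11' vs A='00': no prefix
  G='11' vs E='01': no prefix
  G='11' vs F='10': no prefix
No violation found over all pairs.

YES -- this is a valid prefix code. No codeword is a prefix of any other codeword.


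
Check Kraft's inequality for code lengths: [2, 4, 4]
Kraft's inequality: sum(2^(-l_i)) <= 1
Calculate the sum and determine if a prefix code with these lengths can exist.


Sum = 2^(-2) + 2^(-4) + 2^(-4)
    = 0.25 + 0.0625 + 0.0625
    = 6/16 = 0.375
Since 0.375 <= 1, Kraft's inequality IS satisfied.
A prefix code with these lengths CAN exist.

Kraft sum = 0.375. Satisfied.


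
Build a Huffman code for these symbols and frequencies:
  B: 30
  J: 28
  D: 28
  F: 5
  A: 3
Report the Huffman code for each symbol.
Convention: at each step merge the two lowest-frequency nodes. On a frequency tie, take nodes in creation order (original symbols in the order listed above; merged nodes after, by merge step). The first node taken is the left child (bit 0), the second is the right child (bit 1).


Huffman tree construction:
Step 1: Merge A(3) + F(5) = 8
Step 2: Merge (A+F)(8) + J(28) = 36
Step 3: Merge D(28) + B(30) = 58
Step 4: Merge ((A+F)+J)(36) + (D+B)(58) = 94
Read each symbol's code off the tree from the root (left child = 0, right child = 1).

Codes:
  B: 11 (length 2)
  J: 01 (length 2)
  D: 10 (length 2)
  F: 001 (length 3)
  A: 000 (length 3)
Average code length: 196/94 = 2.0851 bits/symbol


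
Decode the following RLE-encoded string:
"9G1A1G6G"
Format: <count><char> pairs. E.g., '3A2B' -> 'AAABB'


Expanding each <count><char> pair:
  9G -> 'GGGGGGGGG'
  1A -> 'A'
  1G -> 'G'
  6G -> 'GGGGGG'

Decoded = GGGGGGGGGAGGGGGGG


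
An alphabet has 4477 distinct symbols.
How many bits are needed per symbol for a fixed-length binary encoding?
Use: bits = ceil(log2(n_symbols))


log2(4477) = 12.1283
Bracket: 2^12 = 4096 < 4477 <= 2^13 = 8192
So ceil(log2(4477)) = 13

bits = ceil(log2(4477)) = ceil(12.1283) = 13 bits


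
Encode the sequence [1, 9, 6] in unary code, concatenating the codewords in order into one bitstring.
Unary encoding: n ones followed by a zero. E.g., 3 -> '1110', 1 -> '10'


Encode each number as n ones followed by a terminating 0:
  1 -> 10 (2 bits)
  9 -> 1111111110 (10 bits)
  6 -> 1111110 (7 bits)
Total length = 2 + 10 + 7 = 19 bits.

Unary([1, 9, 6]) = 1011111111101111110 (19 bits)


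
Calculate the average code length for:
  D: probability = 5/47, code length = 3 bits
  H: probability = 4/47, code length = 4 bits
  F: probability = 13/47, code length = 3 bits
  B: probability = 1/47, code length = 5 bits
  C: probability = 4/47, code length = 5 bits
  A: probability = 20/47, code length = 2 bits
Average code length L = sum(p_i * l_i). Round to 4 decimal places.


Weighted contributions p_i * l_i:
  D: (5/47) * 3 = 15/47
  H: (4/47) * 4 = 16/47
  F: (13/47) * 3 = 39/47
  B: (1/47) * 5 = 5/47
  C: (4/47) * 5 = 20/47
  A: (20/47) * 2 = 40/47
Sum = (15 + 16 + 39 + 5 + 20 + 40)/47 = 135/47

L = 135/47 = 2.8723 bits/symbol


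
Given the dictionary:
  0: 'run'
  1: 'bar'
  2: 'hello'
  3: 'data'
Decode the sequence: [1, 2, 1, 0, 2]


Look up each index in the dictionary:
  1 -> 'bar'
  2 -> 'hello'
  1 -> 'bar'
  0 -> 'run'
  2 -> 'hello'

Decoded: "bar hello bar run hello"


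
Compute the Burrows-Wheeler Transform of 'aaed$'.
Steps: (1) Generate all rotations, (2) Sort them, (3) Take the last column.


Rotations (sorted):
  0: $aaed -> last char: d
  1: aaed$ -> last char: $
  2: aed$a -> last char: a
  3: d$aae -> last char: e
  4: ed$aa -> last char: a


BWT = d$aea


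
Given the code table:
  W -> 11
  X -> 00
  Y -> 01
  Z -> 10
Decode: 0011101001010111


Decoding:
00 -> X
11 -> W
10 -> Z
10 -> Z
01 -> Y
01 -> Y
01 -> Y
11 -> W


Result: XWZZYYYW


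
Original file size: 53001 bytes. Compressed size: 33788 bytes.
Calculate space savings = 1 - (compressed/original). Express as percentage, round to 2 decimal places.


ratio = compressed/original = 33788/53001 = 0.637497
savings = 1 - ratio = 1 - 0.637497 = 0.362503
as a percentage: 0.362503 * 100 = 36.25%

Space savings = 1 - 33788/53001 = 36.25%


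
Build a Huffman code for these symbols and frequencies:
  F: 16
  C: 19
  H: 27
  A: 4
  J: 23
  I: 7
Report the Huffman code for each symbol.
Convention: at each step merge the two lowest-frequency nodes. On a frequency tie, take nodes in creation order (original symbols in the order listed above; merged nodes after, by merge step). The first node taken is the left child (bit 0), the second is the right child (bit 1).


Huffman tree construction:
Step 1: Merge A(4) + I(7) = 11
Step 2: Merge (A+I)(11) + F(16) = 27
Step 3: Merge C(19) + J(23) = 42
Step 4: Merge H(27) + ((A+I)+F)(27) = 54
Step 5: Merge (C+J)(42) + (H+((A+I)+F))(54) = 96
Read each symbol's code off the tree from the root (left child = 0, right child = 1).

Codes:
  F: 111 (length 3)
  C: 00 (length 2)
  H: 10 (length 2)
  A: 1100 (length 4)
  J: 01 (length 2)
  I: 1101 (length 4)
Average code length: 230/96 = 2.3958 bits/symbol


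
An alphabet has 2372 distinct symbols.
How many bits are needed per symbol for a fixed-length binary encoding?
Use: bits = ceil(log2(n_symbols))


log2(2372) = 11.2119
Bracket: 2^11 = 2048 < 2372 <= 2^12 = 4096
So ceil(log2(2372)) = 12

bits = ceil(log2(2372)) = ceil(11.2119) = 12 bits


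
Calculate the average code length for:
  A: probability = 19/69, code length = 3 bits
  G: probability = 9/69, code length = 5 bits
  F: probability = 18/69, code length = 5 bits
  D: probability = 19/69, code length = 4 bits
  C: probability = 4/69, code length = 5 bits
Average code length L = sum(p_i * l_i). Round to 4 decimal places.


Weighted contributions p_i * l_i:
  A: (19/69) * 3 = 57/69
  G: (9/69) * 5 = 45/69
  F: (18/69) * 5 = 90/69
  D: (19/69) * 4 = 76/69
  C: (4/69) * 5 = 20/69
Sum = (57 + 45 + 90 + 76 + 20)/69 = 288/69

L = 288/69 = 4.1739 bits/symbol


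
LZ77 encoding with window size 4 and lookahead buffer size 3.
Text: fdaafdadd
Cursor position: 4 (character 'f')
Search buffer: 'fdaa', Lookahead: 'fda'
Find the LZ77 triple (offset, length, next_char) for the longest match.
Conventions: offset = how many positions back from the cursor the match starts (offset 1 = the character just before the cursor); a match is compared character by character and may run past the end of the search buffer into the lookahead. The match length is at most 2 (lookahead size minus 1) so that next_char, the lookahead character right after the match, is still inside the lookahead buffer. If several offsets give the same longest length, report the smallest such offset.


Try each offset into the search buffer:
  offset=1 (pos 3, char 'a'): match length 0
  offset=2 (pos 2, char 'a'): match length 0
  offset=3 (pos 1, char 'd'): match length 0
  offset=4 (pos 0, char 'f'): match length 2
Longest match has length 2 at offset 4.
next_char = character at position 4 + 2 = 6 -> 'a'

Best match: offset=4, length=2 (matching 'fd' starting at position 0)
LZ77 triple: (4, 2, 'a')


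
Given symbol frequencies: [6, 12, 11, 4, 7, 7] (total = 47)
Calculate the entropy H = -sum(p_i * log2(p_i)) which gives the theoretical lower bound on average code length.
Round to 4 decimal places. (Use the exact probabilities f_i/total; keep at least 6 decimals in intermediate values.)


Per-symbol terms -p_i * log2(p_i) with p_i = f_i/47:
  p = 6/47 = 0.127660: log2(p) = -2.969626, -p*log2(p) = 0.379101
  p = 12/47 = 0.255319: log2(p) = -1.969626, -p*log2(p) = 0.502883
  p = 11/47 = 0.234043: log2(p) = -2.095157, -p*log2(p) = 0.490356
  p = 4/47 = 0.085106: log2(p) = -3.554589, -p*log2(p) = 0.302518
  p = 7/47 = 0.148936: log2(p) = -2.747234, -p*log2(p) = 0.409163
  p = 7/47 = 0.148936: log2(p) = -2.747234, -p*log2(p) = 0.409163
H = 0.379101 + 0.502883 + 0.490356 + 0.302518 + 0.409163 + 0.409163 = 2.493184

H = 2.4932 bits/symbol


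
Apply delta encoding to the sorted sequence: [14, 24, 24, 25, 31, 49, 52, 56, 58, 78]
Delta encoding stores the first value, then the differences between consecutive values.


First value: 14
Deltas:
  24 - 14 = 10
  24 - 24 = 0
  25 - 24 = 1
  31 - 25 = 6
  49 - 31 = 18
  52 - 49 = 3
  56 - 52 = 4
  58 - 56 = 2
  78 - 58 = 20


Delta encoded: [14, 10, 0, 1, 6, 18, 3, 4, 2, 20]


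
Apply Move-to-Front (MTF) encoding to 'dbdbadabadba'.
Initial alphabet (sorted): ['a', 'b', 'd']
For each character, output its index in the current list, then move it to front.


MTF encoding:
'd': index 2 in ['a', 'b', 'd'] -> ['d', 'a', 'b']
'b': index 2 in ['d', 'a', 'b'] -> ['b', 'd', 'a']
'd': index 1 in ['b', 'd', 'a'] -> ['d', 'b', 'a']
'b': index 1 in ['d', 'b', 'a'] -> ['b', 'd', 'a']
'a': index 2 in ['b', 'd', 'a'] -> ['a', 'b', 'd']
'd': index 2 in ['a', 'b', 'd'] -> ['d', 'a', 'b']
'a': index 1 in ['d', 'a', 'b'] -> ['a', 'd', 'b']
'b': index 2 in ['a', 'd', 'b'] -> ['b', 'a', 'd']
'a': index 1 in ['b', 'a', 'd'] -> ['a', 'b', 'd']
'd': index 2 in ['a', 'b', 'd'] -> ['d', 'a', 'b']
'b': index 2 in ['d', 'a', 'b'] -> ['b', 'd', 'a']
'a': index 2 in ['b', 'd', 'a'] -> ['a', 'b', 'd']


Output: [2, 2, 1, 1, 2, 2, 1, 2, 1, 2, 2, 2]


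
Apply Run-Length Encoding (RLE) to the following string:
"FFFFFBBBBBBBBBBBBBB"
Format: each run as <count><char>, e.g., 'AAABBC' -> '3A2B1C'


Scanning runs left to right:
  i=0: run of 'F' x 5 -> '5F'
  i=5: run of 'B' x 14 -> '14B'

RLE = 5F14B


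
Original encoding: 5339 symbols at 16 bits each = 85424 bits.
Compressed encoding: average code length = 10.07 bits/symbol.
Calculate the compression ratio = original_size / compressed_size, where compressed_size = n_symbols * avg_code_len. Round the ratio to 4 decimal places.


original_size = n_symbols * orig_bits = 5339 * 16 = 85424 bits
compressed_size = n_symbols * avg_code_len = 5339 * 10.07 = 53763.73 bits
ratio = original_size / compressed_size = 85424 / 53763.73 = 1.5889

Compression ratio = 1.5889


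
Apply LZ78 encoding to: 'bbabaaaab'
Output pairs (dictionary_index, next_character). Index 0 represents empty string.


LZ78 encoding steps:
Dictionary: {0: ''}
Step 1: w='' (idx 0), next='b' -> output (0, 'b'), add 'b' as idx 1
Step 2: w='b' (idx 1), next='a' -> output (1, 'a'), add 'ba' as idx 2
Step 3: w='ba' (idx 2), next='a' -> output (2, 'a'), add 'baa' as idx 3
Step 4: w='' (idx 0), next='a' -> output (0, 'a'), add 'a' as idx 4
Step 5: w='a' (idx 4), next='b' -> output (4, 'b'), add 'ab' as idx 5


Encoded: [(0, 'b'), (1, 'a'), (2, 'a'), (0, 'a'), (4, 'b')]


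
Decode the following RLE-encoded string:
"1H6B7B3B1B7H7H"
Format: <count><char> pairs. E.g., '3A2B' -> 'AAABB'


Expanding each <count><char> pair:
  1H -> 'H'
  6B -> 'BBBBBB'
  7B -> 'BBBBBBB'
  3B -> 'BBB'
  1B -> 'B'
  7H -> 'HHHHHHH'
  7H -> 'HHHHHHH'

Decoded = HBBBBBBBBBBBBBBBBBHHHHHHHHHHHHHH


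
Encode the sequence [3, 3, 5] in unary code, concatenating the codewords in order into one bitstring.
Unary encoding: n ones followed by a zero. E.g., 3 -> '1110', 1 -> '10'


Encode each number as n ones followed by a terminating 0:
  3 -> 1110 (4 bits)
  3 -> 1110 (4 bits)
  5 -> 111110 (6 bits)
Total length = 4 + 4 + 6 = 14 bits.

Unary([3, 3, 5]) = 11101110111110 (14 bits)


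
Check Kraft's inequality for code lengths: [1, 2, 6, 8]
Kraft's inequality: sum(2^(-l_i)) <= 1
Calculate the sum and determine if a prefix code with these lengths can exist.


Sum = 2^(-1) + 2^(-2) + 2^(-6) + 2^(-8)
    = 0.5 + 0.25 + 0.015625 + 0.00390625
    = 197/256 = 0.76953125
Since 0.76953125 <= 1, Kraft's inequality IS satisfied.
A prefix code with these lengths CAN exist.

Kraft sum = 0.76953125. Satisfied.


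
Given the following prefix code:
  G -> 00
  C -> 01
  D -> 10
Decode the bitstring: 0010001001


Decoding step by step:
Bits 00 -> G
Bits 10 -> D
Bits 00 -> G
Bits 10 -> D
Bits 01 -> C


Decoded message: GDGDC


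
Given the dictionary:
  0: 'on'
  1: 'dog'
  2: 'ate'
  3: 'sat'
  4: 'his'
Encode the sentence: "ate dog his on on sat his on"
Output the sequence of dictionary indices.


Look up each word in the dictionary:
  'ate' -> 2
  'dog' -> 1
  'his' -> 4
  'on' -> 0
  'on' -> 0
  'sat' -> 3
  'his' -> 4
  'on' -> 0

Encoded: [2, 1, 4, 0, 0, 3, 4, 0]


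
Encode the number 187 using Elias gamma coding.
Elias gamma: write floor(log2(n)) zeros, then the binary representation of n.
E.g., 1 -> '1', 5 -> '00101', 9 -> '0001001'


num_bits = floor(log2(187)) + 1 = 8
leading_zeros = num_bits - 1 = 7
binary(187) = 10111011

Elias gamma(187) = '0000000' + '10111011' = 000000010111011 (15 bits)


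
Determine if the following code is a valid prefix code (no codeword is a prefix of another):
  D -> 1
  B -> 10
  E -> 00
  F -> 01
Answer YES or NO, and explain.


Checking each pair (does one codeword prefix another?):
  D='1' vs B='10': prefix -- VIOLATION

NO -- this is NOT a valid prefix code. D (1) is a prefix of B (10).


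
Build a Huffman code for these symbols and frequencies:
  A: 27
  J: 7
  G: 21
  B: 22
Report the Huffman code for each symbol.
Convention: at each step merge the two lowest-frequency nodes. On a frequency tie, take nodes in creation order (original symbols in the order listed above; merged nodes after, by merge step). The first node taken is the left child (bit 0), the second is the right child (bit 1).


Huffman tree construction:
Step 1: Merge J(7) + G(21) = 28
Step 2: Merge B(22) + A(27) = 49
Step 3: Merge (J+G)(28) + (B+A)(49) = 77
Read each symbol's code off the tree from the root (left child = 0, right child = 1).

Codes:
  A: 11 (length 2)
  J: 00 (length 2)
  G: 01 (length 2)
  B: 10 (length 2)
Average code length: 154/77 = 2.0000 bits/symbol


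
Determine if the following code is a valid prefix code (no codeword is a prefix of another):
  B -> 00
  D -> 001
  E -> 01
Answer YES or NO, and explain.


Checking each pair (does one codeword prefix another?):
  B='00' vs D='001': prefix -- VIOLATION

NO -- this is NOT a valid prefix code. B (00) is a prefix of D (001).


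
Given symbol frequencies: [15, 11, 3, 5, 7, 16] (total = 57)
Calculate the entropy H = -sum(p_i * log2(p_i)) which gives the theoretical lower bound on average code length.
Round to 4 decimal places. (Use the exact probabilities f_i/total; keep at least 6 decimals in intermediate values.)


Per-symbol terms -p_i * log2(p_i) with p_i = f_i/57:
  p = 15/57 = 0.263158: log2(p) = -1.925999, -p*log2(p) = 0.506842
  p = 11/57 = 0.192982: log2(p) = -2.373458, -p*log2(p) = 0.458036
  p = 3/57 = 0.052632: log2(p) = -4.247928, -p*log2(p) = 0.223575
  p = 5/57 = 0.087719: log2(p) = -3.510962, -p*log2(p) = 0.307979
  p = 7/57 = 0.122807: log2(p) = -3.025535, -p*log2(p) = 0.371557
  p = 16/57 = 0.280702: log2(p) = -1.832890, -p*log2(p) = 0.514495
H = 0.506842 + 0.458036 + 0.223575 + 0.307979 + 0.371557 + 0.514495 = 2.382484

H = 2.3825 bits/symbol


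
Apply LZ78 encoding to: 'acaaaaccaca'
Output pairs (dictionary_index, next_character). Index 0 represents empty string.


LZ78 encoding steps:
Dictionary: {0: ''}
Step 1: w='' (idx 0), next='a' -> output (0, 'a'), add 'a' as idx 1
Step 2: w='' (idx 0), next='c' -> output (0, 'c'), add 'c' as idx 2
Step 3: w='a' (idx 1), next='a' -> output (1, 'a'), add 'aa' as idx 3
Step 4: w='aa' (idx 3), next='c' -> output (3, 'c'), add 'aac' as idx 4
Step 5: w='c' (idx 2), next='a' -> output (2, 'a'), add 'ca' as idx 5
Step 6: w='ca' (idx 5), end of input -> output (5, '')


Encoded: [(0, 'a'), (0, 'c'), (1, 'a'), (3, 'c'), (2, 'a'), (5, '')]


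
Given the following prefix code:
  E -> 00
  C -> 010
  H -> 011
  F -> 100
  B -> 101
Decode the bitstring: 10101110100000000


Decoding step by step:
Bits 101 -> B
Bits 011 -> H
Bits 101 -> B
Bits 00 -> E
Bits 00 -> E
Bits 00 -> E
Bits 00 -> E


Decoded message: BHBEEEE


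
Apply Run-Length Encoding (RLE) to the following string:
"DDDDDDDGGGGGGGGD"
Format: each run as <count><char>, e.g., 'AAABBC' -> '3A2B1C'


Scanning runs left to right:
  i=0: run of 'D' x 7 -> '7D'
  i=7: run of 'G' x 8 -> '8G'
  i=15: run of 'D' x 1 -> '1D'

RLE = 7D8G1D


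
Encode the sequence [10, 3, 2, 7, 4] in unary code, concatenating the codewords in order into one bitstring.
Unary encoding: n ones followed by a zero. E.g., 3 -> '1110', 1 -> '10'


Encode each number as n ones followed by a terminating 0:
  10 -> 11111111110 (11 bits)
  3 -> 1110 (4 bits)
  2 -> 110 (3 bits)
  7 -> 11111110 (8 bits)
  4 -> 11110 (5 bits)
Total length = 11 + 4 + 3 + 8 + 5 = 31 bits.

Unary([10, 3, 2, 7, 4]) = 1111111111011101101111111011110 (31 bits)


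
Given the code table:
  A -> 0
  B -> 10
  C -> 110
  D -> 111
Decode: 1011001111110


Decoding:
10 -> B
110 -> C
0 -> A
111 -> D
111 -> D
0 -> A


Result: BCADDA


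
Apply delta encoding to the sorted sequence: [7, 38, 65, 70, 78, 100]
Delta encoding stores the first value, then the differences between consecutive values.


First value: 7
Deltas:
  38 - 7 = 31
  65 - 38 = 27
  70 - 65 = 5
  78 - 70 = 8
  100 - 78 = 22


Delta encoded: [7, 31, 27, 5, 8, 22]


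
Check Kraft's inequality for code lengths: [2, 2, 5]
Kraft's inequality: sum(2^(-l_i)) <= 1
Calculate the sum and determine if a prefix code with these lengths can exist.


Sum = 2^(-2) + 2^(-2) + 2^(-5)
    = 0.25 + 0.25 + 0.03125
    = 17/32 = 0.53125
Since 0.53125 <= 1, Kraft's inequality IS satisfied.
A prefix code with these lengths CAN exist.

Kraft sum = 0.53125. Satisfied.


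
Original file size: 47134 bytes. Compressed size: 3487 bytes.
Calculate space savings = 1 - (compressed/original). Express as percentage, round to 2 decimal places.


ratio = compressed/original = 3487/47134 = 0.073981
savings = 1 - ratio = 1 - 0.073981 = 0.926019
as a percentage: 0.926019 * 100 = 92.6%

Space savings = 1 - 3487/47134 = 92.6%


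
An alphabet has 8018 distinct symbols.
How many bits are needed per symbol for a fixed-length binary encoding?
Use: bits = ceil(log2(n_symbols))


log2(8018) = 12.969
Bracket: 2^12 = 4096 < 8018 <= 2^13 = 8192
So ceil(log2(8018)) = 13

bits = ceil(log2(8018)) = ceil(12.969) = 13 bits


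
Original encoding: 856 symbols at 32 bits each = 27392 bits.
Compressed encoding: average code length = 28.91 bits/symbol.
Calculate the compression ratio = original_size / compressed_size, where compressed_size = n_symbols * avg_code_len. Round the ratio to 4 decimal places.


original_size = n_symbols * orig_bits = 856 * 32 = 27392 bits
compressed_size = n_symbols * avg_code_len = 856 * 28.91 = 24746.96 bits
ratio = original_size / compressed_size = 27392 / 24746.96 = 1.1069

Compression ratio = 1.1069


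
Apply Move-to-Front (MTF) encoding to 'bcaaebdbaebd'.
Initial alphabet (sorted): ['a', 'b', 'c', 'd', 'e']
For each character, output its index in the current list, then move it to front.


MTF encoding:
'b': index 1 in ['a', 'b', 'c', 'd', 'e'] -> ['b', 'a', 'c', 'd', 'e']
'c': index 2 in ['b', 'a', 'c', 'd', 'e'] -> ['c', 'b', 'a', 'd', 'e']
'a': index 2 in ['c', 'b', 'a', 'd', 'e'] -> ['a', 'c', 'b', 'd', 'e']
'a': index 0 in ['a', 'c', 'b', 'd', 'e'] -> ['a', 'c', 'b', 'd', 'e']
'e': index 4 in ['a', 'c', 'b', 'd', 'e'] -> ['e', 'a', 'c', 'b', 'd']
'b': index 3 in ['e', 'a', 'c', 'b', 'd'] -> ['b', 'e', 'a', 'c', 'd']
'd': index 4 in ['b', 'e', 'a', 'c', 'd'] -> ['d', 'b', 'e', 'a', 'c']
'b': index 1 in ['d', 'b', 'e', 'a', 'c'] -> ['b', 'd', 'e', 'a', 'c']
'a': index 3 in ['b', 'd', 'e', 'a', 'c'] -> ['a', 'b', 'd', 'e', 'c']
'e': index 3 in ['a', 'b', 'd', 'e', 'c'] -> ['e', 'a', 'b', 'd', 'c']
'b': index 2 in ['e', 'a', 'b', 'd', 'c'] -> ['b', 'e', 'a', 'd', 'c']
'd': index 3 in ['b', 'e', 'a', 'd', 'c'] -> ['d', 'b', 'e', 'a', 'c']


Output: [1, 2, 2, 0, 4, 3, 4, 1, 3, 3, 2, 3]


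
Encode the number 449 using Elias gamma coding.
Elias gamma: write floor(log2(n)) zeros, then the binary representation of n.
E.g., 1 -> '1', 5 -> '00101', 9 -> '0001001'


num_bits = floor(log2(449)) + 1 = 9
leading_zeros = num_bits - 1 = 8
binary(449) = 111000001

Elias gamma(449) = '00000000' + '111000001' = 00000000111000001 (17 bits)


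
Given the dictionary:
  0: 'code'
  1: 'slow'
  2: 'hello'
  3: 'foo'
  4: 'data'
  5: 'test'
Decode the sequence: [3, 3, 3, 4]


Look up each index in the dictionary:
  3 -> 'foo'
  3 -> 'foo'
  3 -> 'foo'
  4 -> 'data'

Decoded: "foo foo foo data"


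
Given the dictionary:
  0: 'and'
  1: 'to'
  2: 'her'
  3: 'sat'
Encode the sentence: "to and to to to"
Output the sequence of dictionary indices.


Look up each word in the dictionary:
  'to' -> 1
  'and' -> 0
  'to' -> 1
  'to' -> 1
  'to' -> 1

Encoded: [1, 0, 1, 1, 1]


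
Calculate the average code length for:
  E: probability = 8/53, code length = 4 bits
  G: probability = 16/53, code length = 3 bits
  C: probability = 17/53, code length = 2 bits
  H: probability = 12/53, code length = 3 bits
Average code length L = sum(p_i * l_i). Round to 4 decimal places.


Weighted contributions p_i * l_i:
  E: (8/53) * 4 = 32/53
  G: (16/53) * 3 = 48/53
  C: (17/53) * 2 = 34/53
  H: (12/53) * 3 = 36/53
Sum = (32 + 48 + 34 + 36)/53 = 150/53

L = 150/53 = 2.8302 bits/symbol


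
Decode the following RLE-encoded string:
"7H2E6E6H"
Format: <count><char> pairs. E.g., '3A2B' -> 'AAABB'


Expanding each <count><char> pair:
  7H -> 'HHHHHHH'
  2E -> 'EE'
  6E -> 'EEEEEE'
  6H -> 'HHHHHH'

Decoded = HHHHHHHEEEEEEEEHHHHHH


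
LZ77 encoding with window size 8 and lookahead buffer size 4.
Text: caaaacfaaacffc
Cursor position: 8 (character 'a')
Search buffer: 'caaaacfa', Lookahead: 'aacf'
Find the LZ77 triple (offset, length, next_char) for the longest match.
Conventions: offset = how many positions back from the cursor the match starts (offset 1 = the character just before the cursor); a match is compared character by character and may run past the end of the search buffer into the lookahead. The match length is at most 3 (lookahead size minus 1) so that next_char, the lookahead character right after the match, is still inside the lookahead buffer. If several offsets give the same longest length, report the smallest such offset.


Try each offset into the search buffer:
  offset=1 (pos 7, char 'a'): match length 2
  offset=2 (pos 6, char 'f'): match length 0
  offset=3 (pos 5, char 'c'): match length 0
  offset=4 (pos 4, char 'a'): match length 1
  offset=5 (pos 3, char 'a'): match length 3
  offset=6 (pos 2, char 'a'): match length 2
  offset=7 (pos 1, char 'a'): match length 2
  offset=8 (pos 0, char 'c'): match length 0
Longest match has length 3 at offset 5.
next_char = character at position 8 + 3 = 11 -> 'f'

Best match: offset=5, length=3 (matching 'aac' starting at position 3)
LZ77 triple: (5, 3, 'f')


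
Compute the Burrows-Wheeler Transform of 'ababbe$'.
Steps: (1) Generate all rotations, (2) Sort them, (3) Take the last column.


Rotations (sorted):
  0: $ababbe -> last char: e
  1: ababbe$ -> last char: $
  2: abbe$ab -> last char: b
  3: babbe$a -> last char: a
  4: bbe$aba -> last char: a
  5: be$abab -> last char: b
  6: e$ababb -> last char: b


BWT = e$baabb


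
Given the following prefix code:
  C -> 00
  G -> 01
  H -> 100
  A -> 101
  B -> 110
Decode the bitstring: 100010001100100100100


Decoding step by step:
Bits 100 -> H
Bits 01 -> G
Bits 00 -> C
Bits 01 -> G
Bits 100 -> H
Bits 100 -> H
Bits 100 -> H
Bits 100 -> H


Decoded message: HGCGHHHH


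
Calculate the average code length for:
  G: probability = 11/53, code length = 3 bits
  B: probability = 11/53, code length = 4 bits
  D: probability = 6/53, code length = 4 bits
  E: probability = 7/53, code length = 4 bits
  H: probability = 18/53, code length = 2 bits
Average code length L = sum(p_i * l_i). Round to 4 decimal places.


Weighted contributions p_i * l_i:
  G: (11/53) * 3 = 33/53
  B: (11/53) * 4 = 44/53
  D: (6/53) * 4 = 24/53
  E: (7/53) * 4 = 28/53
  H: (18/53) * 2 = 36/53
Sum = (33 + 44 + 24 + 28 + 36)/53 = 165/53

L = 165/53 = 3.1132 bits/symbol


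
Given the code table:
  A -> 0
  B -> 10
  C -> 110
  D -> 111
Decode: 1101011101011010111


Decoding:
110 -> C
10 -> B
111 -> D
0 -> A
10 -> B
110 -> C
10 -> B
111 -> D


Result: CBDABCBD


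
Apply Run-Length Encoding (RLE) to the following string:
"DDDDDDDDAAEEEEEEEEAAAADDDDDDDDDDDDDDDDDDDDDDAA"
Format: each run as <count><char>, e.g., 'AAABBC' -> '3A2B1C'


Scanning runs left to right:
  i=0: run of 'D' x 8 -> '8D'
  i=8: run of 'A' x 2 -> '2A'
  i=10: run of 'E' x 8 -> '8E'
  i=18: run of 'A' x 4 -> '4A'
  i=22: run of 'D' x 22 -> '22D'
  i=44: run of 'A' x 2 -> '2A'

RLE = 8D2A8E4A22D2A


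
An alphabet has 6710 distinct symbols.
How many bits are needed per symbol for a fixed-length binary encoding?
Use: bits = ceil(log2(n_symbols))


log2(6710) = 12.7121
Bracket: 2^12 = 4096 < 6710 <= 2^13 = 8192
So ceil(log2(6710)) = 13

bits = ceil(log2(6710)) = ceil(12.7121) = 13 bits


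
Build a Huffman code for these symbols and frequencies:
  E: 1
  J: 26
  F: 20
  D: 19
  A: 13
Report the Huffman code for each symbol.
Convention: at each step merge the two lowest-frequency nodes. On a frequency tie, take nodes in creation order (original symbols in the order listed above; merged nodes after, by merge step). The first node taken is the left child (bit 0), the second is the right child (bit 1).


Huffman tree construction:
Step 1: Merge E(1) + A(13) = 14
Step 2: Merge (E+A)(14) + D(19) = 33
Step 3: Merge F(20) + J(26) = 46
Step 4: Merge ((E+A)+D)(33) + (F+J)(46) = 79
Read each symbol's code off the tree from the root (left child = 0, right child = 1).

Codes:
  E: 000 (length 3)
  J: 11 (length 2)
  F: 10 (length 2)
  D: 01 (length 2)
  A: 001 (length 3)
Average code length: 172/79 = 2.1772 bits/symbol


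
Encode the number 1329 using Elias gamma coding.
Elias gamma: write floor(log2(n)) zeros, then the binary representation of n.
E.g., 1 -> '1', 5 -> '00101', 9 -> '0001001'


num_bits = floor(log2(1329)) + 1 = 11
leading_zeros = num_bits - 1 = 10
binary(1329) = 10100110001

Elias gamma(1329) = '0000000000' + '10100110001' = 000000000010100110001 (21 bits)


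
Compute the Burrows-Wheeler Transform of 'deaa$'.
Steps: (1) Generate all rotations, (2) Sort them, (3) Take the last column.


Rotations (sorted):
  0: $deaa -> last char: a
  1: a$dea -> last char: a
  2: aa$de -> last char: e
  3: deaa$ -> last char: $
  4: eaa$d -> last char: d


BWT = aae$d


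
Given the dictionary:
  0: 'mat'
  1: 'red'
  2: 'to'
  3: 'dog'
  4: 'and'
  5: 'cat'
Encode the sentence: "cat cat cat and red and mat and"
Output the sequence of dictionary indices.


Look up each word in the dictionary:
  'cat' -> 5
  'cat' -> 5
  'cat' -> 5
  'and' -> 4
  'red' -> 1
  'and' -> 4
  'mat' -> 0
  'and' -> 4

Encoded: [5, 5, 5, 4, 1, 4, 0, 4]


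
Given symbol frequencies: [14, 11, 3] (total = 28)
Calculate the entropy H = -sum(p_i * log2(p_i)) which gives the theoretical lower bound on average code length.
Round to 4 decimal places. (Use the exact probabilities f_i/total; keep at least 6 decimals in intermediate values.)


Per-symbol terms -p_i * log2(p_i) with p_i = f_i/28:
  p = 14/28 = 0.500000: log2(p) = -1.000000, -p*log2(p) = 0.500000
  p = 11/28 = 0.392857: log2(p) = -1.347923, -p*log2(p) = 0.529541
  p = 3/28 = 0.107143: log2(p) = -3.222392, -p*log2(p) = 0.345256
H = 0.500000 + 0.529541 + 0.345256 = 1.374797

H = 1.3748 bits/symbol


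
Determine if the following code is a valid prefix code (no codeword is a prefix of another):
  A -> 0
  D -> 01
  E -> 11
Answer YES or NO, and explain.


Checking each pair (does one codeword prefix another?):
  A='0' vs D='01': prefix -- VIOLATION

NO -- this is NOT a valid prefix code. A (0) is a prefix of D (01).


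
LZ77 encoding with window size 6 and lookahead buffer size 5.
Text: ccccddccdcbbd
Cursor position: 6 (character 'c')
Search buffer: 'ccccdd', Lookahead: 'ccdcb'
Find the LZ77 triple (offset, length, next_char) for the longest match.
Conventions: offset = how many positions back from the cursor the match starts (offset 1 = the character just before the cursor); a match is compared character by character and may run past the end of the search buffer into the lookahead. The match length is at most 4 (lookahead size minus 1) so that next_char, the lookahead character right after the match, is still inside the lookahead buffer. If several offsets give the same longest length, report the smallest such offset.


Try each offset into the search buffer:
  offset=1 (pos 5, char 'd'): match length 0
  offset=2 (pos 4, char 'd'): match length 0
  offset=3 (pos 3, char 'c'): match length 1
  offset=4 (pos 2, char 'c'): match length 3
  offset=5 (pos 1, char 'c'): match length 2
  offset=6 (pos 0, char 'c'): match length 2
Longest match has length 3 at offset 4.
next_char = character at position 6 + 3 = 9 -> 'c'

Best match: offset=4, length=3 (matching 'ccd' starting at position 2)
LZ77 triple: (4, 3, 'c')


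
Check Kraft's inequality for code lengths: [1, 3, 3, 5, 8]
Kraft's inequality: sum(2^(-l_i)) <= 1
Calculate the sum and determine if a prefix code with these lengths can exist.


Sum = 2^(-1) + 2^(-3) + 2^(-3) + 2^(-5) + 2^(-8)
    = 0.5 + 0.125 + 0.125 + 0.03125 + 0.00390625
    = 201/256 = 0.78515625
Since 0.78515625 <= 1, Kraft's inequality IS satisfied.
A prefix code with these lengths CAN exist.

Kraft sum = 0.78515625. Satisfied.


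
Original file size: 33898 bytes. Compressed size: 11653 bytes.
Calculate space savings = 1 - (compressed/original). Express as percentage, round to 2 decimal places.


ratio = compressed/original = 11653/33898 = 0.343767
savings = 1 - ratio = 1 - 0.343767 = 0.656233
as a percentage: 0.656233 * 100 = 65.62%

Space savings = 1 - 11653/33898 = 65.62%


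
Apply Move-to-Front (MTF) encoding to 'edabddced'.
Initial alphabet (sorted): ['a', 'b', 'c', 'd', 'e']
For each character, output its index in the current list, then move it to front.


MTF encoding:
'e': index 4 in ['a', 'b', 'c', 'd', 'e'] -> ['e', 'a', 'b', 'c', 'd']
'd': index 4 in ['e', 'a', 'b', 'c', 'd'] -> ['d', 'e', 'a', 'b', 'c']
'a': index 2 in ['d', 'e', 'a', 'b', 'c'] -> ['a', 'd', 'e', 'b', 'c']
'b': index 3 in ['a', 'd', 'e', 'b', 'c'] -> ['b', 'a', 'd', 'e', 'c']
'd': index 2 in ['b', 'a', 'd', 'e', 'c'] -> ['d', 'b', 'a', 'e', 'c']
'd': index 0 in ['d', 'b', 'a', 'e', 'c'] -> ['d', 'b', 'a', 'e', 'c']
'c': index 4 in ['d', 'b', 'a', 'e', 'c'] -> ['c', 'd', 'b', 'a', 'e']
'e': index 4 in ['c', 'd', 'b', 'a', 'e'] -> ['e', 'c', 'd', 'b', 'a']
'd': index 2 in ['e', 'c', 'd', 'b', 'a'] -> ['d', 'e', 'c', 'b', 'a']


Output: [4, 4, 2, 3, 2, 0, 4, 4, 2]


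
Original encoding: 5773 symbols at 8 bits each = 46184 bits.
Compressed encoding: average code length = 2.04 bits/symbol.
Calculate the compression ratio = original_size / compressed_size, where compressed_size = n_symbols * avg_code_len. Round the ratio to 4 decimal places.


original_size = n_symbols * orig_bits = 5773 * 8 = 46184 bits
compressed_size = n_symbols * avg_code_len = 5773 * 2.04 = 11776.92 bits
ratio = original_size / compressed_size = 46184 / 11776.92 = 3.9216

Compression ratio = 3.9216


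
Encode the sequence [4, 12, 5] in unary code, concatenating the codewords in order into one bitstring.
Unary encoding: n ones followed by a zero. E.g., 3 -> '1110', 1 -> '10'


Encode each number as n ones followed by a terminating 0:
  4 -> 11110 (5 bits)
  12 -> 1111111111110 (13 bits)
  5 -> 111110 (6 bits)
Total length = 5 + 13 + 6 = 24 bits.

Unary([4, 12, 5]) = 111101111111111110111110 (24 bits)


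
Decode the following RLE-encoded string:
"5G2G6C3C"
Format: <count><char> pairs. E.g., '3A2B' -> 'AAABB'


Expanding each <count><char> pair:
  5G -> 'GGGGG'
  2G -> 'GG'
  6C -> 'CCCCCC'
  3C -> 'CCC'

Decoded = GGGGGGGCCCCCCCCC


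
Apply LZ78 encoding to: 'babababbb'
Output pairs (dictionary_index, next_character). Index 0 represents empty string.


LZ78 encoding steps:
Dictionary: {0: ''}
Step 1: w='' (idx 0), next='b' -> output (0, 'b'), add 'b' as idx 1
Step 2: w='' (idx 0), next='a' -> output (0, 'a'), add 'a' as idx 2
Step 3: w='b' (idx 1), next='a' -> output (1, 'a'), add 'ba' as idx 3
Step 4: w='ba' (idx 3), next='b' -> output (3, 'b'), add 'bab' as idx 4
Step 5: w='b' (idx 1), next='b' -> output (1, 'b'), add 'bb' as idx 5


Encoded: [(0, 'b'), (0, 'a'), (1, 'a'), (3, 'b'), (1, 'b')]


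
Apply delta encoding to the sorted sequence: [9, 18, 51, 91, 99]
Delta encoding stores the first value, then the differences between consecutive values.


First value: 9
Deltas:
  18 - 9 = 9
  51 - 18 = 33
  91 - 51 = 40
  99 - 91 = 8


Delta encoded: [9, 9, 33, 40, 8]


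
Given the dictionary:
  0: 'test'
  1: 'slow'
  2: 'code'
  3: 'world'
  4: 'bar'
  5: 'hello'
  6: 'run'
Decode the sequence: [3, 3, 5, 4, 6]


Look up each index in the dictionary:
  3 -> 'world'
  3 -> 'world'
  5 -> 'hello'
  4 -> 'bar'
  6 -> 'run'

Decoded: "world world hello bar run"


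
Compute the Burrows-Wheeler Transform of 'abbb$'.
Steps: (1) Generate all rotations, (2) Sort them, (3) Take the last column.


Rotations (sorted):
  0: $abbb -> last char: b
  1: abbb$ -> last char: $
  2: b$abb -> last char: b
  3: bb$ab -> last char: b
  4: bbb$a -> last char: a


BWT = b$bba


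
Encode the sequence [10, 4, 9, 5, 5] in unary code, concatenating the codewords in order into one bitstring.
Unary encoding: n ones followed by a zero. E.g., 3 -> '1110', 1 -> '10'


Encode each number as n ones followed by a terminating 0:
  10 -> 11111111110 (11 bits)
  4 -> 11110 (5 bits)
  9 -> 1111111110 (10 bits)
  5 -> 111110 (6 bits)
  5 -> 111110 (6 bits)
Total length = 11 + 5 + 10 + 6 + 6 = 38 bits.

Unary([10, 4, 9, 5, 5]) = 11111111110111101111111110111110111110 (38 bits)


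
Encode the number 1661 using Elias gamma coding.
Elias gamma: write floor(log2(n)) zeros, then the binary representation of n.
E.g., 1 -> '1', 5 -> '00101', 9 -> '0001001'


num_bits = floor(log2(1661)) + 1 = 11
leading_zeros = num_bits - 1 = 10
binary(1661) = 11001111101

Elias gamma(1661) = '0000000000' + '11001111101' = 000000000011001111101 (21 bits)


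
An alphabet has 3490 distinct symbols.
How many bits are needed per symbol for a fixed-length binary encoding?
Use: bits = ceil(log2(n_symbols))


log2(3490) = 11.769
Bracket: 2^11 = 2048 < 3490 <= 2^12 = 4096
So ceil(log2(3490)) = 12

bits = ceil(log2(3490)) = ceil(11.769) = 12 bits


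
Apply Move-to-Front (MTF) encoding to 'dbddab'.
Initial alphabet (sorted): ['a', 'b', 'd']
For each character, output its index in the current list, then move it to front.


MTF encoding:
'd': index 2 in ['a', 'b', 'd'] -> ['d', 'a', 'b']
'b': index 2 in ['d', 'a', 'b'] -> ['b', 'd', 'a']
'd': index 1 in ['b', 'd', 'a'] -> ['d', 'b', 'a']
'd': index 0 in ['d', 'b', 'a'] -> ['d', 'b', 'a']
'a': index 2 in ['d', 'b', 'a'] -> ['a', 'd', 'b']
'b': index 2 in ['a', 'd', 'b'] -> ['b', 'a', 'd']


Output: [2, 2, 1, 0, 2, 2]


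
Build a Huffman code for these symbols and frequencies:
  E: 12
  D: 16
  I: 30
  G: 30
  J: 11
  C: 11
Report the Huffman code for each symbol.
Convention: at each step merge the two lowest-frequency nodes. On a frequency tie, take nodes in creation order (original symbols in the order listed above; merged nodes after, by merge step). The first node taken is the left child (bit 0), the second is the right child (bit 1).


Huffman tree construction:
Step 1: Merge J(11) + C(11) = 22
Step 2: Merge E(12) + D(16) = 28
Step 3: Merge (J+C)(22) + (E+D)(28) = 50
Step 4: Merge I(30) + G(30) = 60
Step 5: Merge ((J+C)+(E+D))(50) + (I+G)(60) = 110
Read each symbol's code off the tree from the root (left child = 0, right child = 1).

Codes:
  E: 010 (length 3)
  D: 011 (length 3)
  I: 10 (length 2)
  G: 11 (length 2)
  J: 000 (length 3)
  C: 001 (length 3)
Average code length: 270/110 = 2.4545 bits/symbol
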